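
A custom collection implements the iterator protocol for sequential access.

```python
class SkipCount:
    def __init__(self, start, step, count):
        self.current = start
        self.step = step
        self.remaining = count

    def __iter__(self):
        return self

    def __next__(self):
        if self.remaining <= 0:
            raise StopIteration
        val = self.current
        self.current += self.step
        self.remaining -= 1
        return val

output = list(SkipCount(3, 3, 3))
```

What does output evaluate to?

Step 1: SkipCount starts at 3, increments by 3, for 3 steps:
  Yield 3, then current += 3
  Yield 6, then current += 3
  Yield 9, then current += 3
Therefore output = [3, 6, 9].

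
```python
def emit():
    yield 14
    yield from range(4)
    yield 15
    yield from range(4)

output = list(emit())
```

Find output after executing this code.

Step 1: Trace yields in order:
  yield 14
  yield 0
  yield 1
  yield 2
  yield 3
  yield 15
  yield 0
  yield 1
  yield 2
  yield 3
Therefore output = [14, 0, 1, 2, 3, 15, 0, 1, 2, 3].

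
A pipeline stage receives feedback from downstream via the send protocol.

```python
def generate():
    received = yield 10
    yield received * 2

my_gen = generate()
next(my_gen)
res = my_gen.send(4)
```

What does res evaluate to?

Step 1: next(my_gen) advances to first yield, producing 10.
Step 2: send(4) resumes, received = 4.
Step 3: yield received * 2 = 4 * 2 = 8.
Therefore res = 8.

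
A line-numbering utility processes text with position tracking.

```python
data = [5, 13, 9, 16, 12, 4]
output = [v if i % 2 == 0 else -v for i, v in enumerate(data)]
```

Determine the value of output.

Step 1: For each (i, v), keep v if i is even, negate if odd:
  i=0 (even): keep 5
  i=1 (odd): negate to -13
  i=2 (even): keep 9
  i=3 (odd): negate to -16
  i=4 (even): keep 12
  i=5 (odd): negate to -4
Therefore output = [5, -13, 9, -16, 12, -4].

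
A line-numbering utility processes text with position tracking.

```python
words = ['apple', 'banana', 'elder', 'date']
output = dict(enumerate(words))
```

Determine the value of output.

Step 1: enumerate pairs indices with words:
  0 -> 'apple'
  1 -> 'banana'
  2 -> 'elder'
  3 -> 'date'
Therefore output = {0: 'apple', 1: 'banana', 2: 'elder', 3: 'date'}.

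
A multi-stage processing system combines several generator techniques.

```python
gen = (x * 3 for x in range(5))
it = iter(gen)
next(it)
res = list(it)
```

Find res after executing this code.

Step 1: Generator produces [0, 3, 6, 9, 12].
Step 2: next(it) consumes first element (0).
Step 3: list(it) collects remaining: [3, 6, 9, 12].
Therefore res = [3, 6, 9, 12].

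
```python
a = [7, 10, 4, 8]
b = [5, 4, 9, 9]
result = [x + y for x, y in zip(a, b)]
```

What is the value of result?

Step 1: Add corresponding elements:
  7 + 5 = 12
  10 + 4 = 14
  4 + 9 = 13
  8 + 9 = 17
Therefore result = [12, 14, 13, 17].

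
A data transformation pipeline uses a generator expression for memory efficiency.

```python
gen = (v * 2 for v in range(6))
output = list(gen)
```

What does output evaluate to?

Step 1: For each v in range(6), compute v*2:
  v=0: 0*2 = 0
  v=1: 1*2 = 2
  v=2: 2*2 = 4
  v=3: 3*2 = 6
  v=4: 4*2 = 8
  v=5: 5*2 = 10
Therefore output = [0, 2, 4, 6, 8, 10].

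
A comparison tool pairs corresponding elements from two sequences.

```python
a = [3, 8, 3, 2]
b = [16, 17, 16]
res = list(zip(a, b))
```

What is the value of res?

Step 1: zip stops at shortest (len(a)=4, len(b)=3):
  Index 0: (3, 16)
  Index 1: (8, 17)
  Index 2: (3, 16)
Step 2: Last element of a (2) has no pair, dropped.
Therefore res = [(3, 16), (8, 17), (3, 16)].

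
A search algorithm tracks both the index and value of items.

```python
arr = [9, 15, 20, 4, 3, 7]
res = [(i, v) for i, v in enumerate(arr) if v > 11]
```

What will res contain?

Step 1: Filter enumerate([9, 15, 20, 4, 3, 7]) keeping v > 11:
  (0, 9): 9 <= 11, excluded
  (1, 15): 15 > 11, included
  (2, 20): 20 > 11, included
  (3, 4): 4 <= 11, excluded
  (4, 3): 3 <= 11, excluded
  (5, 7): 7 <= 11, excluded
Therefore res = [(1, 15), (2, 20)].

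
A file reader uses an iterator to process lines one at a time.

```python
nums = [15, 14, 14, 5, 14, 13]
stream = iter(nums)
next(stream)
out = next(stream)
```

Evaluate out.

Step 1: Create iterator over [15, 14, 14, 5, 14, 13].
Step 2: next() consumes 15.
Step 3: next() returns 14.
Therefore out = 14.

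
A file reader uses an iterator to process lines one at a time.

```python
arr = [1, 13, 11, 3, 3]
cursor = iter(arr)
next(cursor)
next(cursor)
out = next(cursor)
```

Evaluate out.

Step 1: Create iterator over [1, 13, 11, 3, 3].
Step 2: next() consumes 1.
Step 3: next() consumes 13.
Step 4: next() returns 11.
Therefore out = 11.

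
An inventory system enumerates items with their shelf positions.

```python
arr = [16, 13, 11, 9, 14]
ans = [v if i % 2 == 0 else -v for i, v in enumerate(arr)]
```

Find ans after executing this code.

Step 1: For each (i, v), keep v if i is even, negate if odd:
  i=0 (even): keep 16
  i=1 (odd): negate to -13
  i=2 (even): keep 11
  i=3 (odd): negate to -9
  i=4 (even): keep 14
Therefore ans = [16, -13, 11, -9, 14].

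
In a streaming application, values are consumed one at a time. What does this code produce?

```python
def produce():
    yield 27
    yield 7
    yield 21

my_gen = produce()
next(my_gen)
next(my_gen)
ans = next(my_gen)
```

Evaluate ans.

Step 1: produce() creates a generator.
Step 2: next(my_gen) yields 27 (consumed and discarded).
Step 3: next(my_gen) yields 7 (consumed and discarded).
Step 4: next(my_gen) yields 21, assigned to ans.
Therefore ans = 21.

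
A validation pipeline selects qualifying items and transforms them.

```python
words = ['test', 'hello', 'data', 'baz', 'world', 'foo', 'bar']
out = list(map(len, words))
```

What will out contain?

Step 1: Map len() to each word:
  'test' -> 4
  'hello' -> 5
  'data' -> 4
  'baz' -> 3
  'world' -> 5
  'foo' -> 3
  'bar' -> 3
Therefore out = [4, 5, 4, 3, 5, 3, 3].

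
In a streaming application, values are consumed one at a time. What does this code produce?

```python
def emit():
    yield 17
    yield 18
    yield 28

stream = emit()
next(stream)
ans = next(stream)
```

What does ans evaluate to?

Step 1: emit() creates a generator.
Step 2: next(stream) yields 17 (consumed and discarded).
Step 3: next(stream) yields 18, assigned to ans.
Therefore ans = 18.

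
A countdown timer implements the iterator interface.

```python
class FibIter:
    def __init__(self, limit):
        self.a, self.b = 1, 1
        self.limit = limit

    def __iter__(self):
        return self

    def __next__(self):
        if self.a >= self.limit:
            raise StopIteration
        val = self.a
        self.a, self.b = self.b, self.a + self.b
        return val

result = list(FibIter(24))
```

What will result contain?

Step 1: Fibonacci-like sequence (a=1, b=1) until >= 24:
  Yield 1, then a,b = 1,2
  Yield 1, then a,b = 2,3
  Yield 2, then a,b = 3,5
  Yield 3, then a,b = 5,8
  Yield 5, then a,b = 8,13
  Yield 8, then a,b = 13,21
  Yield 13, then a,b = 21,34
  Yield 21, then a,b = 34,55
Step 2: 34 >= 24, stop.
Therefore result = [1, 1, 2, 3, 5, 8, 13, 21].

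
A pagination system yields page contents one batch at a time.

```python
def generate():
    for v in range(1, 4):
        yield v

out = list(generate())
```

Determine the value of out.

Step 1: The generator yields each value from range(1, 4).
Step 2: list() consumes all yields: [1, 2, 3].
Therefore out = [1, 2, 3].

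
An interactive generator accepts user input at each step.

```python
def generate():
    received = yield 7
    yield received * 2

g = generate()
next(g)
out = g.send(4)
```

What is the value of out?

Step 1: next(g) advances to first yield, producing 7.
Step 2: send(4) resumes, received = 4.
Step 3: yield received * 2 = 4 * 2 = 8.
Therefore out = 8.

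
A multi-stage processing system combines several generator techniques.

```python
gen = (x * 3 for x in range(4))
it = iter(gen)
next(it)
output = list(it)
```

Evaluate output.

Step 1: Generator produces [0, 3, 6, 9].
Step 2: next(it) consumes first element (0).
Step 3: list(it) collects remaining: [3, 6, 9].
Therefore output = [3, 6, 9].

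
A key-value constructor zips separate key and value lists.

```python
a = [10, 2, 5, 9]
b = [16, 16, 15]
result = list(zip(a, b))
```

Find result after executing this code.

Step 1: zip stops at shortest (len(a)=4, len(b)=3):
  Index 0: (10, 16)
  Index 1: (2, 16)
  Index 2: (5, 15)
Step 2: Last element of a (9) has no pair, dropped.
Therefore result = [(10, 16), (2, 16), (5, 15)].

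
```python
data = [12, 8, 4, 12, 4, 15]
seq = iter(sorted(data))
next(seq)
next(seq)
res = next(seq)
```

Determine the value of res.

Step 1: sorted([12, 8, 4, 12, 4, 15]) = [4, 4, 8, 12, 12, 15].
Step 2: Create iterator and skip 2 elements.
Step 3: next() returns 8.
Therefore res = 8.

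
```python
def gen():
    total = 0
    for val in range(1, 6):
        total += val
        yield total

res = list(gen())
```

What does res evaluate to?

Step 1: Generator accumulates running sum:
  val=1: total = 1, yield 1
  val=2: total = 3, yield 3
  val=3: total = 6, yield 6
  val=4: total = 10, yield 10
  val=5: total = 15, yield 15
Therefore res = [1, 3, 6, 10, 15].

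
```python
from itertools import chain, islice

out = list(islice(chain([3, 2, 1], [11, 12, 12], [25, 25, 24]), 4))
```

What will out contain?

Step 1: chain([3, 2, 1], [11, 12, 12], [25, 25, 24]) = [3, 2, 1, 11, 12, 12, 25, 25, 24].
Step 2: islice takes first 4 elements: [3, 2, 1, 11].
Therefore out = [3, 2, 1, 11].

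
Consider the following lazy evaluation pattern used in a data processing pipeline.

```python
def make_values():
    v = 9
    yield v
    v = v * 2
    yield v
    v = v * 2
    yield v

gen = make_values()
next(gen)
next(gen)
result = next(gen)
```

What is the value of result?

Step 1: Trace through generator execution:
  Yield 1: v starts at 9, yield 9
  Yield 2: v = 9 * 2 = 18, yield 18
  Yield 3: v = 18 * 2 = 36, yield 36
Step 2: First next() gets 9, second next() gets the second value, third next() yields 36.
Therefore result = 36.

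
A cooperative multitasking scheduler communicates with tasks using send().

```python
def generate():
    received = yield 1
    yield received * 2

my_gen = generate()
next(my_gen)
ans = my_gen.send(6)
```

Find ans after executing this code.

Step 1: next(my_gen) advances to first yield, producing 1.
Step 2: send(6) resumes, received = 6.
Step 3: yield received * 2 = 6 * 2 = 12.
Therefore ans = 12.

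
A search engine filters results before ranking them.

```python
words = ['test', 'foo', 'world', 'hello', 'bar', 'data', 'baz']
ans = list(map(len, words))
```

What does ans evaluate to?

Step 1: Map len() to each word:
  'test' -> 4
  'foo' -> 3
  'world' -> 5
  'hello' -> 5
  'bar' -> 3
  'data' -> 4
  'baz' -> 3
Therefore ans = [4, 3, 5, 5, 3, 4, 3].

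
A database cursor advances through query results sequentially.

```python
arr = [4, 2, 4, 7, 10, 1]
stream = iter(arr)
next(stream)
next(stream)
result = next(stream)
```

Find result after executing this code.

Step 1: Create iterator over [4, 2, 4, 7, 10, 1].
Step 2: next() consumes 4.
Step 3: next() consumes 2.
Step 4: next() returns 4.
Therefore result = 4.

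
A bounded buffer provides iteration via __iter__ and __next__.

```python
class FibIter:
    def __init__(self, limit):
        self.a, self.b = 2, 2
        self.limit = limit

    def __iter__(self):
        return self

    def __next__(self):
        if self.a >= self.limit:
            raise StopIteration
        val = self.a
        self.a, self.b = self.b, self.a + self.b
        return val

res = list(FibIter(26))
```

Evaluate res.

Step 1: Fibonacci-like sequence (a=2, b=2) until >= 26:
  Yield 2, then a,b = 2,4
  Yield 2, then a,b = 4,6
  Yield 4, then a,b = 6,10
  Yield 6, then a,b = 10,16
  Yield 10, then a,b = 16,26
  Yield 16, then a,b = 26,42
Step 2: 26 >= 26, stop.
Therefore res = [2, 2, 4, 6, 10, 16].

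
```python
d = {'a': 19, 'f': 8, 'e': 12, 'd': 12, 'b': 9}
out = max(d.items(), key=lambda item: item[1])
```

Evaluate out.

Step 1: Find item with maximum value:
  ('a', 19)
  ('f', 8)
  ('e', 12)
  ('d', 12)
  ('b', 9)
Step 2: Maximum value is 19 at key 'a'.
Therefore out = ('a', 19).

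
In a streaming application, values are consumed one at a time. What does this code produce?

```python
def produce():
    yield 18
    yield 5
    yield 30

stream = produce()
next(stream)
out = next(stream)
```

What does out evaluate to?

Step 1: produce() creates a generator.
Step 2: next(stream) yields 18 (consumed and discarded).
Step 3: next(stream) yields 5, assigned to out.
Therefore out = 5.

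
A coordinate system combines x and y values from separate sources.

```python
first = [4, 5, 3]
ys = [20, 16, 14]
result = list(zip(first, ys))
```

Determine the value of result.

Step 1: zip pairs elements at same index:
  Index 0: (4, 20)
  Index 1: (5, 16)
  Index 2: (3, 14)
Therefore result = [(4, 20), (5, 16), (3, 14)].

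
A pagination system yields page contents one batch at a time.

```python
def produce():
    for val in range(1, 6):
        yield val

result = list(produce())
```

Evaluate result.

Step 1: The generator yields each value from range(1, 6).
Step 2: list() consumes all yields: [1, 2, 3, 4, 5].
Therefore result = [1, 2, 3, 4, 5].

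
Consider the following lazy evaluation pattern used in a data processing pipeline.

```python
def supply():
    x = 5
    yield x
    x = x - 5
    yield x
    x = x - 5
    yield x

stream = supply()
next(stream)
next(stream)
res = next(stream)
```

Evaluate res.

Step 1: Trace through generator execution:
  Yield 1: x starts at 5, yield 5
  Yield 2: x = 5 - 5 = 0, yield 0
  Yield 3: x = 0 - 5 = -5, yield -5
Step 2: First next() gets 5, second next() gets the second value, third next() yields -5.
Therefore res = -5.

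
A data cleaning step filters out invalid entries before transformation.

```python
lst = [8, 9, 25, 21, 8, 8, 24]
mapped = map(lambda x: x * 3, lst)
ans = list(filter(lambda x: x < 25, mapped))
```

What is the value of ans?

Step 1: Map x * 3:
  8 -> 24
  9 -> 27
  25 -> 75
  21 -> 63
  8 -> 24
  8 -> 24
  24 -> 72
Step 2: Filter for < 25:
  24: kept
  27: removed
  75: removed
  63: removed
  24: kept
  24: kept
  72: removed
Therefore ans = [24, 24, 24].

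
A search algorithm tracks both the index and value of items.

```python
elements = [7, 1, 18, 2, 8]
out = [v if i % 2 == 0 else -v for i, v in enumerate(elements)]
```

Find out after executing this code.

Step 1: For each (i, v), keep v if i is even, negate if odd:
  i=0 (even): keep 7
  i=1 (odd): negate to -1
  i=2 (even): keep 18
  i=3 (odd): negate to -2
  i=4 (even): keep 8
Therefore out = [7, -1, 18, -2, 8].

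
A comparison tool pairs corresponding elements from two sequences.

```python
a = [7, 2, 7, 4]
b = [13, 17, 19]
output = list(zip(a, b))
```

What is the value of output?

Step 1: zip stops at shortest (len(a)=4, len(b)=3):
  Index 0: (7, 13)
  Index 1: (2, 17)
  Index 2: (7, 19)
Step 2: Last element of a (4) has no pair, dropped.
Therefore output = [(7, 13), (2, 17), (7, 19)].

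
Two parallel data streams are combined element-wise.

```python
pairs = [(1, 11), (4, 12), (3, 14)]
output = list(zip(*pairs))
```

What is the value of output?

Step 1: zip(*pairs) transposes: unzips [(1, 11), (4, 12), (3, 14)] into separate sequences.
Step 2: First elements: (1, 4, 3), second elements: (11, 12, 14).
Therefore output = [(1, 4, 3), (11, 12, 14)].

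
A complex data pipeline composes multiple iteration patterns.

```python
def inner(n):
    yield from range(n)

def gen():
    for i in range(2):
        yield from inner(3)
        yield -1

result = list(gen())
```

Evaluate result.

Step 1: For each i in range(2):
  i=0: yield from inner(3) -> [0, 1, 2], then yield -1
  i=1: yield from inner(3) -> [0, 1, 2], then yield -1
Therefore result = [0, 1, 2, -1, 0, 1, 2, -1].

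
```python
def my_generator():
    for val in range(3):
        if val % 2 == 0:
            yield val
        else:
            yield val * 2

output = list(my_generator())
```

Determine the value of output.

Step 1: For each val in range(3), yield val if even, else val*2:
  val=0 (even): yield 0
  val=1 (odd): yield 1*2 = 2
  val=2 (even): yield 2
Therefore output = [0, 2, 2].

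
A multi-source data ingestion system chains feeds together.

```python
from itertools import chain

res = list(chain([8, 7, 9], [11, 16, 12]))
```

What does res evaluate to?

Step 1: chain() concatenates iterables: [8, 7, 9] + [11, 16, 12].
Therefore res = [8, 7, 9, 11, 16, 12].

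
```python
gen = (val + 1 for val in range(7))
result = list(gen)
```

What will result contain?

Step 1: For each val in range(7), compute val+1:
  val=0: 0+1 = 1
  val=1: 1+1 = 2
  val=2: 2+1 = 3
  val=3: 3+1 = 4
  val=4: 4+1 = 5
  val=5: 5+1 = 6
  val=6: 6+1 = 7
Therefore result = [1, 2, 3, 4, 5, 6, 7].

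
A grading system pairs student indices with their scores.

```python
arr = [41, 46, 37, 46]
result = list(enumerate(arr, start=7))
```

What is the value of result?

Step 1: enumerate with start=7:
  (7, 41)
  (8, 46)
  (9, 37)
  (10, 46)
Therefore result = [(7, 41), (8, 46), (9, 37), (10, 46)].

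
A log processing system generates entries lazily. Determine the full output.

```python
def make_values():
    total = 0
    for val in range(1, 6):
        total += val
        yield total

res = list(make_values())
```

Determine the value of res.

Step 1: Generator accumulates running sum:
  val=1: total = 1, yield 1
  val=2: total = 3, yield 3
  val=3: total = 6, yield 6
  val=4: total = 10, yield 10
  val=5: total = 15, yield 15
Therefore res = [1, 3, 6, 10, 15].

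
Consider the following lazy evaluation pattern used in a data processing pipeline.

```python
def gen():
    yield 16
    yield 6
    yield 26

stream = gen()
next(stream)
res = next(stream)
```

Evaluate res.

Step 1: gen() creates a generator.
Step 2: next(stream) yields 16 (consumed and discarded).
Step 3: next(stream) yields 6, assigned to res.
Therefore res = 6.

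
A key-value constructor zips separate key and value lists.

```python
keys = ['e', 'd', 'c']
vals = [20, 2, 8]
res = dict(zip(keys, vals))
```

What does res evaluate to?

Step 1: zip pairs keys with values:
  'e' -> 20
  'd' -> 2
  'c' -> 8
Therefore res = {'e': 20, 'd': 2, 'c': 8}.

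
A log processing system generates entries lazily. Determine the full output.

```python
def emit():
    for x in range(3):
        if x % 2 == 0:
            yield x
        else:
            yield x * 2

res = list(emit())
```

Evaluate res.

Step 1: For each x in range(3), yield x if even, else x*2:
  x=0 (even): yield 0
  x=1 (odd): yield 1*2 = 2
  x=2 (even): yield 2
Therefore res = [0, 2, 2].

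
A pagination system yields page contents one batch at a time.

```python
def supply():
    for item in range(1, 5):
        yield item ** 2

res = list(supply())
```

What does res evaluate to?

Step 1: For each item in range(1, 5), yield item**2:
  item=1: yield 1**2 = 1
  item=2: yield 2**2 = 4
  item=3: yield 3**2 = 9
  item=4: yield 4**2 = 16
Therefore res = [1, 4, 9, 16].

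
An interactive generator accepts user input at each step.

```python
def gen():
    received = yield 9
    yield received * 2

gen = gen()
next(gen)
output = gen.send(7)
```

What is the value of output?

Step 1: next(gen) advances to first yield, producing 9.
Step 2: send(7) resumes, received = 7.
Step 3: yield received * 2 = 7 * 2 = 14.
Therefore output = 14.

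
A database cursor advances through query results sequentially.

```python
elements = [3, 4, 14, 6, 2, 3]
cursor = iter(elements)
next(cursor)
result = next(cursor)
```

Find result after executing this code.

Step 1: Create iterator over [3, 4, 14, 6, 2, 3].
Step 2: next() consumes 3.
Step 3: next() returns 4.
Therefore result = 4.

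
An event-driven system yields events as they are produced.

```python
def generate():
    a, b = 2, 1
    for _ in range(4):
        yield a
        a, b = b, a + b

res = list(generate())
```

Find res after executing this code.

Step 1: Fibonacci-like sequence starting with a=2, b=1:
  Iteration 1: yield a=2, then a,b = 1,3
  Iteration 2: yield a=1, then a,b = 3,4
  Iteration 3: yield a=3, then a,b = 4,7
  Iteration 4: yield a=4, then a,b = 7,11
Therefore res = [2, 1, 3, 4].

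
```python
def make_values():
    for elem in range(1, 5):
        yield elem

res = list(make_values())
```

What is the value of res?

Step 1: The generator yields each value from range(1, 5).
Step 2: list() consumes all yields: [1, 2, 3, 4].
Therefore res = [1, 2, 3, 4].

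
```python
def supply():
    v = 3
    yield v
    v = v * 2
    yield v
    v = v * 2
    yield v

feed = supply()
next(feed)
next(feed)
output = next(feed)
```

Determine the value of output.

Step 1: Trace through generator execution:
  Yield 1: v starts at 3, yield 3
  Yield 2: v = 3 * 2 = 6, yield 6
  Yield 3: v = 6 * 2 = 12, yield 12
Step 2: First next() gets 3, second next() gets the second value, third next() yields 12.
Therefore output = 12.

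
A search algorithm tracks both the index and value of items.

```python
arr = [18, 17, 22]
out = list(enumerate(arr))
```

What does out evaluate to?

Step 1: enumerate pairs each element with its index:
  (0, 18)
  (1, 17)
  (2, 22)
Therefore out = [(0, 18), (1, 17), (2, 22)].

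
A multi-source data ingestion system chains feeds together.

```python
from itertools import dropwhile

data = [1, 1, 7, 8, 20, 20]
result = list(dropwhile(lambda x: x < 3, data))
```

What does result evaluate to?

Step 1: dropwhile drops elements while < 3:
  1 < 3: dropped
  1 < 3: dropped
  7: kept (dropping stopped)
Step 2: Remaining elements kept regardless of condition.
Therefore result = [7, 8, 20, 20].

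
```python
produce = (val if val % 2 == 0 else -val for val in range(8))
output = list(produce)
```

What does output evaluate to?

Step 1: For each val in range(8), yield val if even, else -val:
  val=0: even, yield 0
  val=1: odd, yield -1
  val=2: even, yield 2
  val=3: odd, yield -3
  val=4: even, yield 4
  val=5: odd, yield -5
  val=6: even, yield 6
  val=7: odd, yield -7
Therefore output = [0, -1, 2, -3, 4, -5, 6, -7].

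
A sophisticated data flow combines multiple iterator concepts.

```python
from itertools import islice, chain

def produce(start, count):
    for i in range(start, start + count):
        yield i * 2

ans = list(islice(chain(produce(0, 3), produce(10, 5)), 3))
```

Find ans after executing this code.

Step 1: produce(0, 3) yields [0, 2, 4].
Step 2: produce(10, 5) yields [20, 22, 24, 26, 28].
Step 3: chain concatenates: [0, 2, 4, 20, 22, 24, 26, 28].
Step 4: islice takes first 3: [0, 2, 4].
Therefore ans = [0, 2, 4].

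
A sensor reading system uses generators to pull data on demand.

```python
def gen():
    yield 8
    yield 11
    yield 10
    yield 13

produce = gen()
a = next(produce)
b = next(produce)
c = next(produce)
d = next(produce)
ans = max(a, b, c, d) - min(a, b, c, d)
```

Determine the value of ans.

Step 1: Create generator and consume all values:
  a = next(produce) = 8
  b = next(produce) = 11
  c = next(produce) = 10
  d = next(produce) = 13
Step 2: max = 13, min = 8, ans = 13 - 8 = 5.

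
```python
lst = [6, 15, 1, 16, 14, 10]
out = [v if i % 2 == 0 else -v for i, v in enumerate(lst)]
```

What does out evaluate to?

Step 1: For each (i, v), keep v if i is even, negate if odd:
  i=0 (even): keep 6
  i=1 (odd): negate to -15
  i=2 (even): keep 1
  i=3 (odd): negate to -16
  i=4 (even): keep 14
  i=5 (odd): negate to -10
Therefore out = [6, -15, 1, -16, 14, -10].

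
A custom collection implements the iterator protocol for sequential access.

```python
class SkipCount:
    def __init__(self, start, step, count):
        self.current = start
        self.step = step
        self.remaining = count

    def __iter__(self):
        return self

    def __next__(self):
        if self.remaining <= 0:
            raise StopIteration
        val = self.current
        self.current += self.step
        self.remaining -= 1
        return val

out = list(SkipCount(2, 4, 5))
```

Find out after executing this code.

Step 1: SkipCount starts at 2, increments by 4, for 5 steps:
  Yield 2, then current += 4
  Yield 6, then current += 4
  Yield 10, then current += 4
  Yield 14, then current += 4
  Yield 18, then current += 4
Therefore out = [2, 6, 10, 14, 18].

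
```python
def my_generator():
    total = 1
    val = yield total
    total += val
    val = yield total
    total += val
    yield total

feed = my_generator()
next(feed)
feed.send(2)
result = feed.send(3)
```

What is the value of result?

Step 1: next() -> yield total=1.
Step 2: send(2) -> val=2, total = 1+2 = 3, yield 3.
Step 3: send(3) -> val=3, total = 3+3 = 6, yield 6.
Therefore result = 6.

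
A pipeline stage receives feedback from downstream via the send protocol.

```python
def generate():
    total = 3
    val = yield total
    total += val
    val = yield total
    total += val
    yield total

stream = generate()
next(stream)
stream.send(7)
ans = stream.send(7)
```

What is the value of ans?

Step 1: next() -> yield total=3.
Step 2: send(7) -> val=7, total = 3+7 = 10, yield 10.
Step 3: send(7) -> val=7, total = 10+7 = 17, yield 17.
Therefore ans = 17.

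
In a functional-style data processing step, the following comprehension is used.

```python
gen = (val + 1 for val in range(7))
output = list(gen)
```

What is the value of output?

Step 1: For each val in range(7), compute val+1:
  val=0: 0+1 = 1
  val=1: 1+1 = 2
  val=2: 2+1 = 3
  val=3: 3+1 = 4
  val=4: 4+1 = 5
  val=5: 5+1 = 6
  val=6: 6+1 = 7
Therefore output = [1, 2, 3, 4, 5, 6, 7].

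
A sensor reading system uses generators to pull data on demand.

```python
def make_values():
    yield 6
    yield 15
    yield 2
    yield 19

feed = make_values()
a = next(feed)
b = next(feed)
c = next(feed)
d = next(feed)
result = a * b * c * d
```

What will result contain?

Step 1: Create generator and consume all values:
  a = next(feed) = 6
  b = next(feed) = 15
  c = next(feed) = 2
  d = next(feed) = 19
Step 2: result = 6 * 15 * 2 * 19 = 3420.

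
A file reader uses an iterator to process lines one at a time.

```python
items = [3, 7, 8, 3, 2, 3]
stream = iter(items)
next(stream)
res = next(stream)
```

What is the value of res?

Step 1: Create iterator over [3, 7, 8, 3, 2, 3].
Step 2: next() consumes 3.
Step 3: next() returns 7.
Therefore res = 7.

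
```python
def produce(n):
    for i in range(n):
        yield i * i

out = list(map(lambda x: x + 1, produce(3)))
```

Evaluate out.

Step 1: produce(3) yields squares: [0, 1, 4].
Step 2: map adds 1 to each: [1, 2, 5].
Therefore out = [1, 2, 5].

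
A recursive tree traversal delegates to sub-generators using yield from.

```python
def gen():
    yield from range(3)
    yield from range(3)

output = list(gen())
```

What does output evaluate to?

Step 1: Trace yields in order:
  yield 0
  yield 1
  yield 2
  yield 0
  yield 1
  yield 2
Therefore output = [0, 1, 2, 0, 1, 2].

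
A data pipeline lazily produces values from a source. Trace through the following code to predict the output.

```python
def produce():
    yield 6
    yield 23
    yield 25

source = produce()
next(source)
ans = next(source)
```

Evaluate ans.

Step 1: produce() creates a generator.
Step 2: next(source) yields 6 (consumed and discarded).
Step 3: next(source) yields 23, assigned to ans.
Therefore ans = 23.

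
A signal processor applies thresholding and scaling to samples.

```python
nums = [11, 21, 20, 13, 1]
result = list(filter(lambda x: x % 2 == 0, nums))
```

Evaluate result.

Step 1: Filter elements divisible by 2:
  11 % 2 = 1: removed
  21 % 2 = 1: removed
  20 % 2 = 0: kept
  13 % 2 = 1: removed
  1 % 2 = 1: removed
Therefore result = [20].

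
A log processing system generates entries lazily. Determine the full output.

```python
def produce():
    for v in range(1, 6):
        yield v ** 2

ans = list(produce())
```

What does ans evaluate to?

Step 1: For each v in range(1, 6), yield v**2:
  v=1: yield 1**2 = 1
  v=2: yield 2**2 = 4
  v=3: yield 3**2 = 9
  v=4: yield 4**2 = 16
  v=5: yield 5**2 = 25
Therefore ans = [1, 4, 9, 16, 25].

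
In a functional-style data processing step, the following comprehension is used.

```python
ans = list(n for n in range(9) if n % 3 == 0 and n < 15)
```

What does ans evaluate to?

Step 1: Filter range(9) where n % 3 == 0 and n < 15:
  n=0: both conditions met, included
  n=1: excluded (1 % 3 != 0)
  n=2: excluded (2 % 3 != 0)
  n=3: both conditions met, included
  n=4: excluded (4 % 3 != 0)
  n=5: excluded (5 % 3 != 0)
  n=6: both conditions met, included
  n=7: excluded (7 % 3 != 0)
  n=8: excluded (8 % 3 != 0)
Therefore ans = [0, 3, 6].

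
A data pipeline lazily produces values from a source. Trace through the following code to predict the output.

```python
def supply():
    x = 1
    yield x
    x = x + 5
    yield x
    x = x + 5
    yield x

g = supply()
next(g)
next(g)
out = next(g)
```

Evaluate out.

Step 1: Trace through generator execution:
  Yield 1: x starts at 1, yield 1
  Yield 2: x = 1 + 5 = 6, yield 6
  Yield 3: x = 6 + 5 = 11, yield 11
Step 2: First next() gets 1, second next() gets the second value, third next() yields 11.
Therefore out = 11.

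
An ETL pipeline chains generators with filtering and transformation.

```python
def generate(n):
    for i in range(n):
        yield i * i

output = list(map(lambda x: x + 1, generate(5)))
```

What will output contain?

Step 1: generate(5) yields squares: [0, 1, 4, 9, 16].
Step 2: map adds 1 to each: [1, 2, 5, 10, 17].
Therefore output = [1, 2, 5, 10, 17].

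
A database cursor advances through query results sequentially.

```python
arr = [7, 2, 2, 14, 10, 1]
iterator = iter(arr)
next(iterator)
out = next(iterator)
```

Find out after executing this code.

Step 1: Create iterator over [7, 2, 2, 14, 10, 1].
Step 2: next() consumes 7.
Step 3: next() returns 2.
Therefore out = 2.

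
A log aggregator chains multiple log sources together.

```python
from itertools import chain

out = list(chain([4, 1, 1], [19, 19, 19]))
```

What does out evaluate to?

Step 1: chain() concatenates iterables: [4, 1, 1] + [19, 19, 19].
Therefore out = [4, 1, 1, 19, 19, 19].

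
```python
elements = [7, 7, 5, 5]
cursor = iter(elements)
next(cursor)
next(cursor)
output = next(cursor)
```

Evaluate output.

Step 1: Create iterator over [7, 7, 5, 5].
Step 2: next() consumes 7.
Step 3: next() consumes 7.
Step 4: next() returns 5.
Therefore output = 5.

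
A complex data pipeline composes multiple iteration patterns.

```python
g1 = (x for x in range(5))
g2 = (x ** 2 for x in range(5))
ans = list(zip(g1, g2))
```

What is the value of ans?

Step 1: g1 produces [0, 1, 2, 3, 4].
Step 2: g2 produces [0, 1, 4, 9, 16].
Step 3: zip pairs them: [(0, 0), (1, 1), (2, 4), (3, 9), (4, 16)].
Therefore ans = [(0, 0), (1, 1), (2, 4), (3, 9), (4, 16)].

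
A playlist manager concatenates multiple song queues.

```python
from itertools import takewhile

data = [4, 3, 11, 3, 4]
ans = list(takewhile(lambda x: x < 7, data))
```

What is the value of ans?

Step 1: takewhile stops at first element >= 7:
  4 < 7: take
  3 < 7: take
  11 >= 7: stop
Therefore ans = [4, 3].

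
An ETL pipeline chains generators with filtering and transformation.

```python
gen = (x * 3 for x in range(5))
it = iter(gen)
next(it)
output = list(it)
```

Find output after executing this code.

Step 1: Generator produces [0, 3, 6, 9, 12].
Step 2: next(it) consumes first element (0).
Step 3: list(it) collects remaining: [3, 6, 9, 12].
Therefore output = [3, 6, 9, 12].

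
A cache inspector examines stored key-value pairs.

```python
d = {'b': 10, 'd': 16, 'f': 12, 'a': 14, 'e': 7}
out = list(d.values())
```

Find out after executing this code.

Step 1: d.values() returns the dictionary values in insertion order.
Therefore out = [10, 16, 12, 14, 7].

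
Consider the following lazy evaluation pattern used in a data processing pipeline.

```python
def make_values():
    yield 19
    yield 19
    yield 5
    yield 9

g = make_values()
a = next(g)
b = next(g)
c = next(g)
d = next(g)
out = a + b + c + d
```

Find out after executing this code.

Step 1: Create generator and consume all values:
  a = next(g) = 19
  b = next(g) = 19
  c = next(g) = 5
  d = next(g) = 9
Step 2: out = 19 + 19 + 5 + 9 = 52.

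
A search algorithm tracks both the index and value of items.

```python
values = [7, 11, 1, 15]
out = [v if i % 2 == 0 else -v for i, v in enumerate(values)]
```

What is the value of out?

Step 1: For each (i, v), keep v if i is even, negate if odd:
  i=0 (even): keep 7
  i=1 (odd): negate to -11
  i=2 (even): keep 1
  i=3 (odd): negate to -15
Therefore out = [7, -11, 1, -15].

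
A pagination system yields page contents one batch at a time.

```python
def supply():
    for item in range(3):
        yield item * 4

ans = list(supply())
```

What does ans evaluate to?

Step 1: For each item in range(3), yield item * 4:
  item=0: yield 0 * 4 = 0
  item=1: yield 1 * 4 = 4
  item=2: yield 2 * 4 = 8
Therefore ans = [0, 4, 8].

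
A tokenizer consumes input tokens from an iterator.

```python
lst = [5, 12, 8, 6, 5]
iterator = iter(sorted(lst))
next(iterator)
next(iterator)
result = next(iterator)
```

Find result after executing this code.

Step 1: sorted([5, 12, 8, 6, 5]) = [5, 5, 6, 8, 12].
Step 2: Create iterator and skip 2 elements.
Step 3: next() returns 6.
Therefore result = 6.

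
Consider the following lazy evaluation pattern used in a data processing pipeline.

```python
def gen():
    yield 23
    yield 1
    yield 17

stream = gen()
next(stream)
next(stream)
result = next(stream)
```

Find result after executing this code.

Step 1: gen() creates a generator.
Step 2: next(stream) yields 23 (consumed and discarded).
Step 3: next(stream) yields 1 (consumed and discarded).
Step 4: next(stream) yields 17, assigned to result.
Therefore result = 17.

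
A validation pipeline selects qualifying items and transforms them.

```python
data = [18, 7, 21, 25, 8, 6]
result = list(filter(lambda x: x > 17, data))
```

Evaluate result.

Step 1: Filter elements > 17:
  18: kept
  7: removed
  21: kept
  25: kept
  8: removed
  6: removed
Therefore result = [18, 21, 25].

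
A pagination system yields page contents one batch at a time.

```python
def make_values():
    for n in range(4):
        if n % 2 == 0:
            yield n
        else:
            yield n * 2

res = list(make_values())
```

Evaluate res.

Step 1: For each n in range(4), yield n if even, else n*2:
  n=0 (even): yield 0
  n=1 (odd): yield 1*2 = 2
  n=2 (even): yield 2
  n=3 (odd): yield 3*2 = 6
Therefore res = [0, 2, 2, 6].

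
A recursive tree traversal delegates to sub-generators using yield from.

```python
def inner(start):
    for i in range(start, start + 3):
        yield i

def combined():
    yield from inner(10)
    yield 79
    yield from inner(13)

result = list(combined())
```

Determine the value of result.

Step 1: combined() delegates to inner(10):
  yield 10
  yield 11
  yield 12
Step 2: yield 79
Step 3: Delegates to inner(13):
  yield 13
  yield 14
  yield 15
Therefore result = [10, 11, 12, 79, 13, 14, 15].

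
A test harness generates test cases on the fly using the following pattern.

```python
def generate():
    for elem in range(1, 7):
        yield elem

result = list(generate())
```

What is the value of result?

Step 1: The generator yields each value from range(1, 7).
Step 2: list() consumes all yields: [1, 2, 3, 4, 5, 6].
Therefore result = [1, 2, 3, 4, 5, 6].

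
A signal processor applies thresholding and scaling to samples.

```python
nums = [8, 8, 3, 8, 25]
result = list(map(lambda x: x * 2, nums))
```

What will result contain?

Step 1: Apply lambda x: x * 2 to each element:
  8 -> 16
  8 -> 16
  3 -> 6
  8 -> 16
  25 -> 50
Therefore result = [16, 16, 6, 16, 50].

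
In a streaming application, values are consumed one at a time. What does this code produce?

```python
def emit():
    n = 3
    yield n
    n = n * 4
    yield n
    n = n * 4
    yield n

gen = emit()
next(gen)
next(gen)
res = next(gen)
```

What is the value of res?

Step 1: Trace through generator execution:
  Yield 1: n starts at 3, yield 3
  Yield 2: n = 3 * 4 = 12, yield 12
  Yield 3: n = 12 * 4 = 48, yield 48
Step 2: First next() gets 3, second next() gets the second value, third next() yields 48.
Therefore res = 48.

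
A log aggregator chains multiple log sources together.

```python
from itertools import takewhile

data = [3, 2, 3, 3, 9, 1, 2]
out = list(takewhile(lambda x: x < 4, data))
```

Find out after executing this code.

Step 1: takewhile stops at first element >= 4:
  3 < 4: take
  2 < 4: take
  3 < 4: take
  3 < 4: take
  9 >= 4: stop
Therefore out = [3, 2, 3, 3].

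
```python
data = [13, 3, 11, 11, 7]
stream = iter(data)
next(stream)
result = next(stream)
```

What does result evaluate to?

Step 1: Create iterator over [13, 3, 11, 11, 7].
Step 2: next() consumes 13.
Step 3: next() returns 3.
Therefore result = 3.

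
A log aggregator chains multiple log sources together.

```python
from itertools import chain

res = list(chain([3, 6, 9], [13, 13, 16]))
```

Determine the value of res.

Step 1: chain() concatenates iterables: [3, 6, 9] + [13, 13, 16].
Therefore res = [3, 6, 9, 13, 13, 16].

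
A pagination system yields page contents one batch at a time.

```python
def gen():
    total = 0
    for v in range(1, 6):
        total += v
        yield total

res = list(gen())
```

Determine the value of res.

Step 1: Generator accumulates running sum:
  v=1: total = 1, yield 1
  v=2: total = 3, yield 3
  v=3: total = 6, yield 6
  v=4: total = 10, yield 10
  v=5: total = 15, yield 15
Therefore res = [1, 3, 6, 10, 15].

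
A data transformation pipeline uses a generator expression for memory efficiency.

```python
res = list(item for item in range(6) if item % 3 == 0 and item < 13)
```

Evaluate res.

Step 1: Filter range(6) where item % 3 == 0 and item < 13:
  item=0: both conditions met, included
  item=1: excluded (1 % 3 != 0)
  item=2: excluded (2 % 3 != 0)
  item=3: both conditions met, included
  item=4: excluded (4 % 3 != 0)
  item=5: excluded (5 % 3 != 0)
Therefore res = [0, 3].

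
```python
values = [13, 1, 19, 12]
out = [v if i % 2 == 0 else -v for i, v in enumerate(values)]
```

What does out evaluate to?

Step 1: For each (i, v), keep v if i is even, negate if odd:
  i=0 (even): keep 13
  i=1 (odd): negate to -1
  i=2 (even): keep 19
  i=3 (odd): negate to -12
Therefore out = [13, -1, 19, -12].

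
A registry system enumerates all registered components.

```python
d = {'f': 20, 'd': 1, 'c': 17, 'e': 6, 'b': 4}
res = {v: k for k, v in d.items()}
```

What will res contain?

Step 1: Invert dict (swap keys and values):
  'f': 20 -> 20: 'f'
  'd': 1 -> 1: 'd'
  'c': 17 -> 17: 'c'
  'e': 6 -> 6: 'e'
  'b': 4 -> 4: 'b'
Therefore res = {20: 'f', 1: 'd', 17: 'c', 6: 'e', 4: 'b'}.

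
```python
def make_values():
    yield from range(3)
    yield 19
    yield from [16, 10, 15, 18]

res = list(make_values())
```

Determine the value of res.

Step 1: Trace yields in order:
  yield 0
  yield 1
  yield 2
  yield 19
  yield 16
  yield 10
  yield 15
  yield 18
Therefore res = [0, 1, 2, 19, 16, 10, 15, 18].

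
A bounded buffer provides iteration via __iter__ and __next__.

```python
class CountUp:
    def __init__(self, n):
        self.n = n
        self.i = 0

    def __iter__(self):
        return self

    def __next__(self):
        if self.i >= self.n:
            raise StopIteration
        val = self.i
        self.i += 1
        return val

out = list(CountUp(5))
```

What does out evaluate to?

Step 1: CountUp(5) creates an iterator counting 0 to 4.
Step 2: list() consumes all values: [0, 1, 2, 3, 4].
Therefore out = [0, 1, 2, 3, 4].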